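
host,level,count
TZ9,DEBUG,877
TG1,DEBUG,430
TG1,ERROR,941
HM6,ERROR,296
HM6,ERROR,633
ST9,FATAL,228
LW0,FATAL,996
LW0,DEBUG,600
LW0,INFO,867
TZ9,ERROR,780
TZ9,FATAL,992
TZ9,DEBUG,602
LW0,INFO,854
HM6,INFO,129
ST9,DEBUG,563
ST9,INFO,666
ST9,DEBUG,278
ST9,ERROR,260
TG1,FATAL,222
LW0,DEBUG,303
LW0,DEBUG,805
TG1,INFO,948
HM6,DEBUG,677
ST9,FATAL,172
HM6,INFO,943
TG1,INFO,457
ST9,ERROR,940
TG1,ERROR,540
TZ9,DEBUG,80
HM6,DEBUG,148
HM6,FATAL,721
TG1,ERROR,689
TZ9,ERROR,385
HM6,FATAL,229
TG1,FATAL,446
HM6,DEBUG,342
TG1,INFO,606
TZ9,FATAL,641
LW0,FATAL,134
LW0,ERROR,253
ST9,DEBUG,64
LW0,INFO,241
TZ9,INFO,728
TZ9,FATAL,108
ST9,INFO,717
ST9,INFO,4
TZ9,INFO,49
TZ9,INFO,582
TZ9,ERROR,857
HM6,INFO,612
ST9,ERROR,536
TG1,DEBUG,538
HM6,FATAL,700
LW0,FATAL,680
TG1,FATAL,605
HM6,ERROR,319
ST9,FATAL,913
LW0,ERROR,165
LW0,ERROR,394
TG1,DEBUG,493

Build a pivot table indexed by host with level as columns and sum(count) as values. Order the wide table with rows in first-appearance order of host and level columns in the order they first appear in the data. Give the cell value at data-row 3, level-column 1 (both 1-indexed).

1167

With rows in first-appearance order of host, row 3 is host=HM6. level columns in first-appearance order: DEBUG, ERROR, FATAL, INFO; column 1 is DEBUG.
Long rows with host=HM6, level=DEBUG: 677 + 148 + 342 = 1167.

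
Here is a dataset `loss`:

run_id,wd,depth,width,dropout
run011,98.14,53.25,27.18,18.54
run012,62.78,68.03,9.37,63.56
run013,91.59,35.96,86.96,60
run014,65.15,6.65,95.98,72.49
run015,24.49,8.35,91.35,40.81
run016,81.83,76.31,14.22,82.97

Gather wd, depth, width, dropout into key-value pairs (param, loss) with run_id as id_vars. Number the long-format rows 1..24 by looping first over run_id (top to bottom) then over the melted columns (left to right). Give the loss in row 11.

86.96

24 rows total (6 × 4). Row 11: index ⌊(11-1)/4⌋ = 2 into run_id → run013; (11-1) mod 4 = 2 into the melted columns → width.
So row 11 is (run013, width, 86.96); loss = 86.96.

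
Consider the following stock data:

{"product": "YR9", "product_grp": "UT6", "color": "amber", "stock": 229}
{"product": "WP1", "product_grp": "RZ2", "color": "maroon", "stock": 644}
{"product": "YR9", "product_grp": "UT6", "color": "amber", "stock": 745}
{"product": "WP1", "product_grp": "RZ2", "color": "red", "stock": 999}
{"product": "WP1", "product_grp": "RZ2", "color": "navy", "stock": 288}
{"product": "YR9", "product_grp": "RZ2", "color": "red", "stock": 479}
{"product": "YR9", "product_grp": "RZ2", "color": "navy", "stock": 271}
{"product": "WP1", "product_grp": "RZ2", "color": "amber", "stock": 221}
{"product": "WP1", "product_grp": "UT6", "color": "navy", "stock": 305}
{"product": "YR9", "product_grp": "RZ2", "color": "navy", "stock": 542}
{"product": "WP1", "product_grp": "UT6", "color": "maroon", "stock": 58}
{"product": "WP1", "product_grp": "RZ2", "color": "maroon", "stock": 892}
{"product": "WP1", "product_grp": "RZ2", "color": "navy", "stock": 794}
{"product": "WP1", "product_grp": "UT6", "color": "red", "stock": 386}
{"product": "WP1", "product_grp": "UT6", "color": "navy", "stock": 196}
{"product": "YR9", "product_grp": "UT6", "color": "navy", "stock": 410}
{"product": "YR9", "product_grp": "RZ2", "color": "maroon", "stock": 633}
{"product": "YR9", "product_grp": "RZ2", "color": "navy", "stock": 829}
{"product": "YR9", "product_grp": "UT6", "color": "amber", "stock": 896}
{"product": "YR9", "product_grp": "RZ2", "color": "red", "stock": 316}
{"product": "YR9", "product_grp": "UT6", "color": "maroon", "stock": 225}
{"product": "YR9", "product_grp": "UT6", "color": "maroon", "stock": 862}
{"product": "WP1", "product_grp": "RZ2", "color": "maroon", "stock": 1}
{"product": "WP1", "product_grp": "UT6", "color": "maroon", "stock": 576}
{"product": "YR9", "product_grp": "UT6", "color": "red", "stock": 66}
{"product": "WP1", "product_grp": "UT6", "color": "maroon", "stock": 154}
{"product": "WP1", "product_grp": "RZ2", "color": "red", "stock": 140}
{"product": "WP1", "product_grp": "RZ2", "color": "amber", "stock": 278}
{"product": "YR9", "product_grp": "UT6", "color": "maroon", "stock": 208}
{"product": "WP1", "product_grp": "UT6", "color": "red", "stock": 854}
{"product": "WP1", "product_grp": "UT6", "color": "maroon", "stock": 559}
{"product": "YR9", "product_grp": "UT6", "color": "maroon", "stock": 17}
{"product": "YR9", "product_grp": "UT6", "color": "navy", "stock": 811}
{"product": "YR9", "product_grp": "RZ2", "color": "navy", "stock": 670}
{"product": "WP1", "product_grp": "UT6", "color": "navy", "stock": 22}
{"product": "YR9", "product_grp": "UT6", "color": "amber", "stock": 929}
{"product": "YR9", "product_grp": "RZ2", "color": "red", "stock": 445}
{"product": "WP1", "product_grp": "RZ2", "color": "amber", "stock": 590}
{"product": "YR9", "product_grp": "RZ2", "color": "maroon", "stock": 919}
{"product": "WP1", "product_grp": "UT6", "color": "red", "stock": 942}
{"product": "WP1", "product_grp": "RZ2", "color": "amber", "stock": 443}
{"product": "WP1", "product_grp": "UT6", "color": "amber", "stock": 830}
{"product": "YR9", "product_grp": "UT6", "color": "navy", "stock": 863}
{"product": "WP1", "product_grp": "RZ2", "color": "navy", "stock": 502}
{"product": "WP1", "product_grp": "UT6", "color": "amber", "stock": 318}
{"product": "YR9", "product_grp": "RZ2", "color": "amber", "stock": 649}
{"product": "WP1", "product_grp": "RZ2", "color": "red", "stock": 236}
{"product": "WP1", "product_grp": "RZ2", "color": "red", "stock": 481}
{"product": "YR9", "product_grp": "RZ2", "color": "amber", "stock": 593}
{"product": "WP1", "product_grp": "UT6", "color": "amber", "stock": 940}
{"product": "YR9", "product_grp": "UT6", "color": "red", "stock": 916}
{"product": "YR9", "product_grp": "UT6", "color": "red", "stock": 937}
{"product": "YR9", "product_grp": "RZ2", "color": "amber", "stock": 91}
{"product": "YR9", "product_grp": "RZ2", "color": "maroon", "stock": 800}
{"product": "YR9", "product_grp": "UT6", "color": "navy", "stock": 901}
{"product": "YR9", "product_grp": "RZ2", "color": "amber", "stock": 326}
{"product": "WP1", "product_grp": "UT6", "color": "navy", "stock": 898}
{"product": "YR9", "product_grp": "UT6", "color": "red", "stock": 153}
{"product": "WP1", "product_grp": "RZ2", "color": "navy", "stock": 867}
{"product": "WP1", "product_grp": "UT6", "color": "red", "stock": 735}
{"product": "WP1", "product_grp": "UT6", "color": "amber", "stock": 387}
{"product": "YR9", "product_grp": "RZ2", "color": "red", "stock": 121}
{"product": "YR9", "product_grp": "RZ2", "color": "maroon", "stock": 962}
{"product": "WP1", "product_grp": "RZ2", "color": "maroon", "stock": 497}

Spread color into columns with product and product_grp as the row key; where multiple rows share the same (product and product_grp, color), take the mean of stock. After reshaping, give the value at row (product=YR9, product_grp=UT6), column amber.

699.75

Rows with product=YR9, product_grp=UT6 and color=amber: stock values are 229, 745, 896, 929.
(229 + 745 + 896 + 929) / 4 = 699.75.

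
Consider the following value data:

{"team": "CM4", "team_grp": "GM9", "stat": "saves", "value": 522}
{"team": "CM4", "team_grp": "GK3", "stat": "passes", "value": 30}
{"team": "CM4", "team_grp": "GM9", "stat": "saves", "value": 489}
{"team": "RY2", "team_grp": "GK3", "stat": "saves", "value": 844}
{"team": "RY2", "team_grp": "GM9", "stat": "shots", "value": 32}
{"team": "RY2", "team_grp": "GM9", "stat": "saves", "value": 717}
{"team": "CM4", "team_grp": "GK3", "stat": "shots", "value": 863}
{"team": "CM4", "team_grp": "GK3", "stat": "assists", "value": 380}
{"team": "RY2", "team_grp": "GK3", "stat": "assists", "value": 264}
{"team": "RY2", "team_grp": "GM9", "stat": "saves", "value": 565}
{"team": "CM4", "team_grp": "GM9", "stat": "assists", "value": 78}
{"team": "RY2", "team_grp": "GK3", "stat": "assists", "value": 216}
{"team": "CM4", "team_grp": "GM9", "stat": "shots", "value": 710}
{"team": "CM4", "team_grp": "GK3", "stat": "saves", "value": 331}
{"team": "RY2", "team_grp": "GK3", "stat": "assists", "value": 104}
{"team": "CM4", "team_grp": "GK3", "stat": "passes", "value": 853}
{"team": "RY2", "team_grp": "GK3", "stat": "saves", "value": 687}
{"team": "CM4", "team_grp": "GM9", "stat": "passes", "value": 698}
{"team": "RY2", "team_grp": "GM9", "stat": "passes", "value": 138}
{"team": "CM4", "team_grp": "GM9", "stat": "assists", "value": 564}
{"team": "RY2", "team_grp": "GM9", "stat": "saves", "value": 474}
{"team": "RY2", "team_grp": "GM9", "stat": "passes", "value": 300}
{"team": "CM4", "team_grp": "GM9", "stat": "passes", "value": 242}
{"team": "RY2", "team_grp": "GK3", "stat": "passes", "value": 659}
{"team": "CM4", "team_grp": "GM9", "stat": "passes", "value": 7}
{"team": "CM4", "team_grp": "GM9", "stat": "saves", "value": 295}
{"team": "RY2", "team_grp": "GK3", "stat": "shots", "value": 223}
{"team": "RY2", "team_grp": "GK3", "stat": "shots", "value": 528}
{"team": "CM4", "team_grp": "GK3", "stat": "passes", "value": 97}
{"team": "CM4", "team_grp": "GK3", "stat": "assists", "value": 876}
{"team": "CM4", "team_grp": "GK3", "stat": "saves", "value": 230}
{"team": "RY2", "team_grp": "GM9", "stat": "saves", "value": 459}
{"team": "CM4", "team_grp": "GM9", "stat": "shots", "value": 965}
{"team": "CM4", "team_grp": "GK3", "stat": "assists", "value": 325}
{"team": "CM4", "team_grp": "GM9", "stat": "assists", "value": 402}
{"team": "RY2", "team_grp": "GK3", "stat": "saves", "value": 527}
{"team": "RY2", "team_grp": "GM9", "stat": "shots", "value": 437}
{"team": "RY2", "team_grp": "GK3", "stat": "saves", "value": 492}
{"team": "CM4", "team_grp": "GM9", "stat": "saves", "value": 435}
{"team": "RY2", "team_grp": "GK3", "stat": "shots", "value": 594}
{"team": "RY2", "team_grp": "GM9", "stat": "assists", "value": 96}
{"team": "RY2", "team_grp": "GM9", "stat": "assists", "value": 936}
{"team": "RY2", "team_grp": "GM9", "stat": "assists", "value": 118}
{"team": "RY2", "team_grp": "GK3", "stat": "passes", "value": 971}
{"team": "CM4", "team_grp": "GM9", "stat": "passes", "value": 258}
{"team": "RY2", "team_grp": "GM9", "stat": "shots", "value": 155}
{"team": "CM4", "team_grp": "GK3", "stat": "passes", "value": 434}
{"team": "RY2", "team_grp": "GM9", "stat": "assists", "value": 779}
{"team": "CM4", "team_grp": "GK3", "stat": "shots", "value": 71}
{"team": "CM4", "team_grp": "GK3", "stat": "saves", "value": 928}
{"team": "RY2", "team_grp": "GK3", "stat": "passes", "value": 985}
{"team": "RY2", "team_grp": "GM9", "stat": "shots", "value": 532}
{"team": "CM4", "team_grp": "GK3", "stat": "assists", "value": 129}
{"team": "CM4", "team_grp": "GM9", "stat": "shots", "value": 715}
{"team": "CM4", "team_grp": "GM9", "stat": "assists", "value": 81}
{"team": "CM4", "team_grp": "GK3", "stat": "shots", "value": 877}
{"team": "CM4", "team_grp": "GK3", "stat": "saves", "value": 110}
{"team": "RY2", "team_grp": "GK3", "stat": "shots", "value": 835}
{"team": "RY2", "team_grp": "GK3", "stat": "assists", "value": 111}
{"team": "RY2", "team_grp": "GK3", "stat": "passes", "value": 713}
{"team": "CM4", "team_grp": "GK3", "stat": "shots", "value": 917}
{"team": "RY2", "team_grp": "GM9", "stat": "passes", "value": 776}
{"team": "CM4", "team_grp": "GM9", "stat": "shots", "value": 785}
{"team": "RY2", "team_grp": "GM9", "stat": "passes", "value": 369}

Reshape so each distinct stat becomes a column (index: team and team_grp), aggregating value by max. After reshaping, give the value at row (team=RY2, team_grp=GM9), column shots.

532

Rows with team=RY2, team_grp=GM9 and stat=shots: value values are 32, 437, 155, 532.
max(32, 437, 155, 532) = 532.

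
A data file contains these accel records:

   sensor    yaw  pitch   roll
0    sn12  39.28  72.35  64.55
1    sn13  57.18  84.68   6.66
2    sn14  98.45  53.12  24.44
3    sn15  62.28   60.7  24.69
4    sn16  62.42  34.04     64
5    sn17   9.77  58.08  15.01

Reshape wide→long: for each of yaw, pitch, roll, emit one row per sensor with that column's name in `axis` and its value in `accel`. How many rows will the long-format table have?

6 sensor values × 3 melted columns = 18 rows.

18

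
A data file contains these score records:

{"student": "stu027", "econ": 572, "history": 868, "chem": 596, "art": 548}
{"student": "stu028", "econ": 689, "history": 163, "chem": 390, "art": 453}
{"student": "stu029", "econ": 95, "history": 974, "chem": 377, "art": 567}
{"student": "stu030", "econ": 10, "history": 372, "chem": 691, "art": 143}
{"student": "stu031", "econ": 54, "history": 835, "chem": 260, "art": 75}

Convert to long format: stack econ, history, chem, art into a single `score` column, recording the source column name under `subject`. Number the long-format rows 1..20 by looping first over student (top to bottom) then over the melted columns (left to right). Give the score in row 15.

691

20 rows total (5 × 4). Row 15: index ⌊(15-1)/4⌋ = 3 into student → stu030; (15-1) mod 4 = 2 into the melted columns → chem.
So row 15 is (stu030, chem, 691); score = 691.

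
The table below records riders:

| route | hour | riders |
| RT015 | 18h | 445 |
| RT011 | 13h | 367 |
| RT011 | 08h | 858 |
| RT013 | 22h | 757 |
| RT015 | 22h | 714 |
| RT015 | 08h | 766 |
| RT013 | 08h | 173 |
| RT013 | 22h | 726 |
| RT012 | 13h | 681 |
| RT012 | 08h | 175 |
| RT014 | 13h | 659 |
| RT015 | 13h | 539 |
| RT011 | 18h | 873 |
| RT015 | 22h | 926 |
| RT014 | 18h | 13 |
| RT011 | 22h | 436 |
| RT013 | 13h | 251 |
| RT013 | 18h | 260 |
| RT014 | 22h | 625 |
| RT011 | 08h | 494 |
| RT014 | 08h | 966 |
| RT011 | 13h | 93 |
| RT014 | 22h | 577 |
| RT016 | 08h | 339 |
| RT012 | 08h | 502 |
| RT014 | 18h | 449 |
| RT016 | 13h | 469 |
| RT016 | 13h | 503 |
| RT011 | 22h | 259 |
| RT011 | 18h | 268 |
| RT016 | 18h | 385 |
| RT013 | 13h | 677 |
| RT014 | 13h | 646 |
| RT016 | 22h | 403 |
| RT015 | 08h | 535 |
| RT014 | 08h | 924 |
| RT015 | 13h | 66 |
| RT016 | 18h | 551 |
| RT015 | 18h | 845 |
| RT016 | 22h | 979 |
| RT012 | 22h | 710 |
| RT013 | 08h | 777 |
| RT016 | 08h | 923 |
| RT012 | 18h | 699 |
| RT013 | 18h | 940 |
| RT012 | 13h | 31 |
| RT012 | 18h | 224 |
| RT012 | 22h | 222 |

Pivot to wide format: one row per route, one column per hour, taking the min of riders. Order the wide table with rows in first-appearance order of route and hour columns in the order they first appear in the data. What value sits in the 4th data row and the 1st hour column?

With rows in first-appearance order of route, row 4 is route=RT012. hour columns in first-appearance order: 18h, 13h, 08h, 22h; column 1 is 18h.
Long rows with route=RT012, hour=18h: min(699, 224) = 224.

224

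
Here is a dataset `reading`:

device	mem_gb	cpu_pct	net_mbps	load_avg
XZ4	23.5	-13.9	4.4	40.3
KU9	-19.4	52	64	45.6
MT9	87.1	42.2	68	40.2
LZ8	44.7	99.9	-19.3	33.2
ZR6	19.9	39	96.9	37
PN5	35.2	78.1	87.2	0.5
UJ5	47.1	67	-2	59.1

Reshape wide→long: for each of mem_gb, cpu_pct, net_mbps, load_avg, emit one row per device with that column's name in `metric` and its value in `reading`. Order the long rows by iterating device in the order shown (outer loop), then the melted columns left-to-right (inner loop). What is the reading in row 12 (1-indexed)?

40.2

28 rows total (7 × 4). Row 12: index ⌊(12-1)/4⌋ = 2 into device → MT9; (12-1) mod 4 = 3 into the melted columns → load_avg.
So row 12 is (MT9, load_avg, 40.2); reading = 40.2.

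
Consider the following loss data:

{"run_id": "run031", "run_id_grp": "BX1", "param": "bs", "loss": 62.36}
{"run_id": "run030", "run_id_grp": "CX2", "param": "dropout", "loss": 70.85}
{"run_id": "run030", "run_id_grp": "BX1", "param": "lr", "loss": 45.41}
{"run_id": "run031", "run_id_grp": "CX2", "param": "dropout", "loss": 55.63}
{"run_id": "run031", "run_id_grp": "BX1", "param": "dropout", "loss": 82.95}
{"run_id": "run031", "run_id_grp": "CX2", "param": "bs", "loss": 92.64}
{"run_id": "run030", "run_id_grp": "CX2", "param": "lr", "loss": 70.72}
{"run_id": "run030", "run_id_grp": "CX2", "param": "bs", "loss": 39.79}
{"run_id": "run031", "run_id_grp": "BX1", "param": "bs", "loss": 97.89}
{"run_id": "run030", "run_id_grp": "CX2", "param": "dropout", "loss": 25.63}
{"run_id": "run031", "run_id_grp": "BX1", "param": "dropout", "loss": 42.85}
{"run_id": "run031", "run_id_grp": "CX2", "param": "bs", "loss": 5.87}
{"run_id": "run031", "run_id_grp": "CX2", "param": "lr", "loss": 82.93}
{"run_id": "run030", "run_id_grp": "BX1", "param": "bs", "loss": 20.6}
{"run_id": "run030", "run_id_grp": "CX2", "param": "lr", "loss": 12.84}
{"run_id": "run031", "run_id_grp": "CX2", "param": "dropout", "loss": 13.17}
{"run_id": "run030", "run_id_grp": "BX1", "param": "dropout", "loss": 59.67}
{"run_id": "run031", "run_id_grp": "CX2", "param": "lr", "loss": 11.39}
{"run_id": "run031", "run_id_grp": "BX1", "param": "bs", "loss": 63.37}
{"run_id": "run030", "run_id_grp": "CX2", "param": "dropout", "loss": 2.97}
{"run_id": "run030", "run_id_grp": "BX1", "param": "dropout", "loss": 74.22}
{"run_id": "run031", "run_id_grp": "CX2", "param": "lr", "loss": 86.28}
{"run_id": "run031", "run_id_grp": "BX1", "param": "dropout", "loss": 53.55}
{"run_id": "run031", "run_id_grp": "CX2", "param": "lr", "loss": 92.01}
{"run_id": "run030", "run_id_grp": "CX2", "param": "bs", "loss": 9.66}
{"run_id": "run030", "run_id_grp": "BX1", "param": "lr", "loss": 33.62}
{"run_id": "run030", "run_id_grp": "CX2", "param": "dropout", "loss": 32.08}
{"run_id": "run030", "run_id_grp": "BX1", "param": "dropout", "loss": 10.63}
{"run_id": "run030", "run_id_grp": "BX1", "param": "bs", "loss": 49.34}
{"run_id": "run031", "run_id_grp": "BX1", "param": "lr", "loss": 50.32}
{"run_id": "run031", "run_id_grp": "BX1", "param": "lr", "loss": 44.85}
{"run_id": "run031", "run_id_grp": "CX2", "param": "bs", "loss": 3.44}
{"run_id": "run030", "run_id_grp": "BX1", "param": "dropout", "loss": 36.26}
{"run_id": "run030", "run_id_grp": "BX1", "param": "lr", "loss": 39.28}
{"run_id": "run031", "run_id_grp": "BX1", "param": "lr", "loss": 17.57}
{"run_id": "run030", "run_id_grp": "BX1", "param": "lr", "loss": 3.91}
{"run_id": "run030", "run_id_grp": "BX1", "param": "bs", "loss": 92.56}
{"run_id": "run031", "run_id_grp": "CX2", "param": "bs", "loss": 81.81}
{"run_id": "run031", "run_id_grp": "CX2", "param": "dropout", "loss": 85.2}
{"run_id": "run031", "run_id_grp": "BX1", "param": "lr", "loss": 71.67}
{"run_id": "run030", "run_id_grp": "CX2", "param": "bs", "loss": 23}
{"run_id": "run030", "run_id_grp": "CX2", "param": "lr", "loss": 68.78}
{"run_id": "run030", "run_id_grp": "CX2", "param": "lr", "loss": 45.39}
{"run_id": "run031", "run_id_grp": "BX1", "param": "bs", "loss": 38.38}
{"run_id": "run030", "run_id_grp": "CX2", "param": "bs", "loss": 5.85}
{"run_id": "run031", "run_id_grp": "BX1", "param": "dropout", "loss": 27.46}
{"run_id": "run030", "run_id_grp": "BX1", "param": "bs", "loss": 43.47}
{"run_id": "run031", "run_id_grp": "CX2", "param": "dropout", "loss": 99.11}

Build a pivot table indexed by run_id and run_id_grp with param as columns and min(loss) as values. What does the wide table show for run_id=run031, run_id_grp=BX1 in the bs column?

38.38

Rows with run_id=run031, run_id_grp=BX1 and param=bs: loss values are 62.36, 97.89, 63.37, 38.38.
min(62.36, 97.89, 63.37, 38.38) = 38.38.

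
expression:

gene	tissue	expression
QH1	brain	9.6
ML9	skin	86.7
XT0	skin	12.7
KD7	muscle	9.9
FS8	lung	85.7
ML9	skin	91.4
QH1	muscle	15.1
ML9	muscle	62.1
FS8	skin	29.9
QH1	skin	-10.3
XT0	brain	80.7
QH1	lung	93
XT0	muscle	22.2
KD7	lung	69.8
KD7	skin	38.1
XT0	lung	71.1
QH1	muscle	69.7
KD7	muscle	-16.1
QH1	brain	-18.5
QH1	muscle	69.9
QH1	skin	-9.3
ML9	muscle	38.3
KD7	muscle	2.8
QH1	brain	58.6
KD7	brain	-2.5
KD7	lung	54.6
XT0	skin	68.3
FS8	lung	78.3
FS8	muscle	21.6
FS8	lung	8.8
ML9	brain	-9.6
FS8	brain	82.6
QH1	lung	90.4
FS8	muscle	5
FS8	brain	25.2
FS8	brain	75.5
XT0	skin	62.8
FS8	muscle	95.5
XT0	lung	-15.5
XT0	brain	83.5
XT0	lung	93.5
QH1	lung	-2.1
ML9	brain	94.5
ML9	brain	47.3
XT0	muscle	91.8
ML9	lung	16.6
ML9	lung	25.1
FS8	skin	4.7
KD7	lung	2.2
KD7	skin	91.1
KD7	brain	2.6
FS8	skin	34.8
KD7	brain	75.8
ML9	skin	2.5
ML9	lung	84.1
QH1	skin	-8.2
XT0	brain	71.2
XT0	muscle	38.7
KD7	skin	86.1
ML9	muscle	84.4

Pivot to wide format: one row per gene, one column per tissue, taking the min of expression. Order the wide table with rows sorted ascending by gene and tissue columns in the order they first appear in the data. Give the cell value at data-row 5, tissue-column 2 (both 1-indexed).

With rows sorted ascending by gene, row 5 is gene=XT0. tissue columns in first-appearance order: brain, skin, muscle, lung; column 2 is skin.
Long rows with gene=XT0, tissue=skin: min(12.7, 68.3, 62.8) = 12.7.

12.7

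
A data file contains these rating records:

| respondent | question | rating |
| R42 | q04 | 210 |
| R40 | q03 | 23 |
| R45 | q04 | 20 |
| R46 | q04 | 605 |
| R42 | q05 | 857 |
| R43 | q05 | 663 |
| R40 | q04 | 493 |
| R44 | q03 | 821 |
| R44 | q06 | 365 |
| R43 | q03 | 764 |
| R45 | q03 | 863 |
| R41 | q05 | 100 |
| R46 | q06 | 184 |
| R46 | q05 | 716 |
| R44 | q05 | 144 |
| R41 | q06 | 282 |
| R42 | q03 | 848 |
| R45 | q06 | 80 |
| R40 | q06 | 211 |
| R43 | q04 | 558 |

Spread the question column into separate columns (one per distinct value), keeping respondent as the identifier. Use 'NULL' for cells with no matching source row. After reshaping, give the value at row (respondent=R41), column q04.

No long-format row has respondent=R41 and question=q04, so the cell is NULL.

NULL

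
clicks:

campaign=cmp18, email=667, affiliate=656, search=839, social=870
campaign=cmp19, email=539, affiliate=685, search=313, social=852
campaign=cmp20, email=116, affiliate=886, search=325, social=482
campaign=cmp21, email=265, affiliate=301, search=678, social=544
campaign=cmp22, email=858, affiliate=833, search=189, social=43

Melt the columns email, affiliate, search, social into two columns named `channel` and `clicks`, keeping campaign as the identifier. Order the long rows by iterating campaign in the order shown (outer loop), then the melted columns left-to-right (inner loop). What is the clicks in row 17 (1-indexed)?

20 rows total (5 × 4). Row 17: index ⌊(17-1)/4⌋ = 4 into campaign → cmp22; (17-1) mod 4 = 0 into the melted columns → email.
So row 17 is (cmp22, email, 858); clicks = 858.

858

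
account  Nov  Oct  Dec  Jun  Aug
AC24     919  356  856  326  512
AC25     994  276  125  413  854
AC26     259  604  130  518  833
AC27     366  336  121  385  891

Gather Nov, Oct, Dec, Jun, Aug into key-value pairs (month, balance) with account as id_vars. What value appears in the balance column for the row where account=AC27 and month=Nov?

Unpivoting turns each (account, wide-column) pair into one long row.
The wide cell at row AC27, column Nov holds 366, so the long row (AC27, Nov) has balance=366.

366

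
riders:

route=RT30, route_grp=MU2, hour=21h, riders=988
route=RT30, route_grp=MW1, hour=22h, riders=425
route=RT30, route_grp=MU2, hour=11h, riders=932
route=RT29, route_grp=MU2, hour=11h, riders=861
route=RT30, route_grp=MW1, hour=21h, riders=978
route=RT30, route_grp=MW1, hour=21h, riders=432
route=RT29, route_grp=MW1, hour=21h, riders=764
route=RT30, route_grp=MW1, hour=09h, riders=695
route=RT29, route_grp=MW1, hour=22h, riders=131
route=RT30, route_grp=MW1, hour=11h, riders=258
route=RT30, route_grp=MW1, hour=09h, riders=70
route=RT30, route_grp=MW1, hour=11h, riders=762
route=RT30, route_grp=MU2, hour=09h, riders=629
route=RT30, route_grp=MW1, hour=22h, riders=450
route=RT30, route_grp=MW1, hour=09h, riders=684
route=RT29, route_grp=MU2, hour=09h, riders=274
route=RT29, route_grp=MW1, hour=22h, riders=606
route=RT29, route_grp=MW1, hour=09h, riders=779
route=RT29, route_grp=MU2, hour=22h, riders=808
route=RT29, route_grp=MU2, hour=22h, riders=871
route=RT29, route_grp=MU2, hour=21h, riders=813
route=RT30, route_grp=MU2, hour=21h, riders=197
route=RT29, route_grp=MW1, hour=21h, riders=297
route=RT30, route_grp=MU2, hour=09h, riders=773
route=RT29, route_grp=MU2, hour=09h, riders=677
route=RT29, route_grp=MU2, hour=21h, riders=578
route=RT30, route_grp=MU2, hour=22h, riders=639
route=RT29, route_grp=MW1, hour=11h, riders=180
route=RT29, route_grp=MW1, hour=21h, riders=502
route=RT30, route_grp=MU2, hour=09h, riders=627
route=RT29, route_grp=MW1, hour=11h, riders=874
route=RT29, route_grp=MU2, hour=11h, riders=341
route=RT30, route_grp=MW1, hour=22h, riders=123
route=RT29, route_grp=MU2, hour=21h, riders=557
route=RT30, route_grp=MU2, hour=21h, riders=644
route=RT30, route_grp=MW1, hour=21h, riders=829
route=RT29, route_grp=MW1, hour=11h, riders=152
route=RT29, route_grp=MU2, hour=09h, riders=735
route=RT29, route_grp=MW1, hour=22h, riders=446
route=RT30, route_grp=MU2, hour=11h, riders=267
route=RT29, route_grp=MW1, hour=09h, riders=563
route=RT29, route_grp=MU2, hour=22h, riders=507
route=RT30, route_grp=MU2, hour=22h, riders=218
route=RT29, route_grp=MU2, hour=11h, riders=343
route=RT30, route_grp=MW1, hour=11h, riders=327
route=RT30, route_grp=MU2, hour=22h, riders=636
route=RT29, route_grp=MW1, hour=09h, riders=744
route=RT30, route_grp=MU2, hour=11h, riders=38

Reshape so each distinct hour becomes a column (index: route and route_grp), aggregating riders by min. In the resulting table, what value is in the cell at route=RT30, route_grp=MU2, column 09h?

Rows with route=RT30, route_grp=MU2 and hour=09h: riders values are 629, 773, 627.
min(629, 773, 627) = 627.

627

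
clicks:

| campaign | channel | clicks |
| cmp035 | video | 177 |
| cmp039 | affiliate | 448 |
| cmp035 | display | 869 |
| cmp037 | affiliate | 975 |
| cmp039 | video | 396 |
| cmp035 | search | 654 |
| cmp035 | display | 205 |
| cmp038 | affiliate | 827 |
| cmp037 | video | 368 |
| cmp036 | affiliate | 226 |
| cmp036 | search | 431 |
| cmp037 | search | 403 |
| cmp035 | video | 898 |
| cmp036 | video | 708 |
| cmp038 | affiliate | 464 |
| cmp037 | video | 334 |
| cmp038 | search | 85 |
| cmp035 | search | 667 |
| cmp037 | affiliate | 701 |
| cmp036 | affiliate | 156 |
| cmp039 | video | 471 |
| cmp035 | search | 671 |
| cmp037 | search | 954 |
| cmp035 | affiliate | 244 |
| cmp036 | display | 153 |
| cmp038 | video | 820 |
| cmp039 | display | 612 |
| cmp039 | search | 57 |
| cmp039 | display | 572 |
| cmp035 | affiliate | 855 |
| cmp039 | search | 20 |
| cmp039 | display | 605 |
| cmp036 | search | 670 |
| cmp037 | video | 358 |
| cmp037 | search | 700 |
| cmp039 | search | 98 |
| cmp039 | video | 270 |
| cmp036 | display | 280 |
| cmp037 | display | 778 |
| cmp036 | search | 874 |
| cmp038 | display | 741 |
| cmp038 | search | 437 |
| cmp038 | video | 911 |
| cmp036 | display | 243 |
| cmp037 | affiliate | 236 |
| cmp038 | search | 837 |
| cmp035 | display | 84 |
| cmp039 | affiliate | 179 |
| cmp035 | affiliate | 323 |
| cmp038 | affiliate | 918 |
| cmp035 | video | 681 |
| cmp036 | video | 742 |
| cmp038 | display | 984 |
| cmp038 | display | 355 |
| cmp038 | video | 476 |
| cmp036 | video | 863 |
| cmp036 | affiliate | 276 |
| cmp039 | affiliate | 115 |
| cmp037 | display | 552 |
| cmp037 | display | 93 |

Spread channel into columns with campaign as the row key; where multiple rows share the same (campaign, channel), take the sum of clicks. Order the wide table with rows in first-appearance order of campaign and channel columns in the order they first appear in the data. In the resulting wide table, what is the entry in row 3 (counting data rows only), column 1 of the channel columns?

1060

With rows in first-appearance order of campaign, row 3 is campaign=cmp037. channel columns in first-appearance order: video, affiliate, display, search; column 1 is video.
Long rows with campaign=cmp037, channel=video: 368 + 334 + 358 = 1060.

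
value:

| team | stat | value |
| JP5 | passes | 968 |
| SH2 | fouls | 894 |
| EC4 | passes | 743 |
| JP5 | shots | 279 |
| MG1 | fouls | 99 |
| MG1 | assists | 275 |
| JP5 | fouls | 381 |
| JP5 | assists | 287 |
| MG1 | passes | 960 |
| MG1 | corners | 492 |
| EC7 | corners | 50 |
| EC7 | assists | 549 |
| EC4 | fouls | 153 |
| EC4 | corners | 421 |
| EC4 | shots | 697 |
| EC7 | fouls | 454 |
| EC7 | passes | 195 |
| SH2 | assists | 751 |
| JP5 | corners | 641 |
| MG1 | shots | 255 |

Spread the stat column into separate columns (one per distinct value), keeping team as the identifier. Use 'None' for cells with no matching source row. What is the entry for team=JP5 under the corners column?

The long row with team=JP5, stat=corners has value=641.

641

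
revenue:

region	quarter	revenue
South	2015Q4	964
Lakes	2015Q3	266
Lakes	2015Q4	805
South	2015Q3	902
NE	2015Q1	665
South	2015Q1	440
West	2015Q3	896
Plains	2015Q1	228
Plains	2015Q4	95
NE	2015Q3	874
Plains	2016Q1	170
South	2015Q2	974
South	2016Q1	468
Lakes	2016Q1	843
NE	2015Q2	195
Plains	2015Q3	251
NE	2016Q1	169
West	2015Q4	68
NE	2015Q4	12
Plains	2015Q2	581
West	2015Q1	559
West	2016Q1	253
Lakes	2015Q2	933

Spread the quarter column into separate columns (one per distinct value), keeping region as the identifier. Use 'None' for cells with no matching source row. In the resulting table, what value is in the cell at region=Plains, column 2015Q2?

The long row with region=Plains, quarter=2015Q2 has revenue=581.

581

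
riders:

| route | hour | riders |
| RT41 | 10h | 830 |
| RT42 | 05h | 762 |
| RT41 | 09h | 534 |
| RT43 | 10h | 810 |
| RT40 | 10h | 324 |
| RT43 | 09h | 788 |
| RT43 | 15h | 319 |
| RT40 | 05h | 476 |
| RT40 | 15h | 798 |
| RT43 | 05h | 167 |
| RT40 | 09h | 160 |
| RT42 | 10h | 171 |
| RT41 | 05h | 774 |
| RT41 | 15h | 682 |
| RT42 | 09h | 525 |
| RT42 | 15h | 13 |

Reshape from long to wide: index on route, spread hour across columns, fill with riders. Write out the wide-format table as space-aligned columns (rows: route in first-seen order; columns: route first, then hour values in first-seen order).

Columns: route plus the 4 distinct hour values (10h, 05h, 09h, 15h).
For example, row RT41 column 10h takes riders=830 from the long row (RT41, 10h).

route  10h  05h  09h  15h
RT41   830  774  534  682
RT42   171  762  525  13 
RT43   810  167  788  319
RT40   324  476  160  798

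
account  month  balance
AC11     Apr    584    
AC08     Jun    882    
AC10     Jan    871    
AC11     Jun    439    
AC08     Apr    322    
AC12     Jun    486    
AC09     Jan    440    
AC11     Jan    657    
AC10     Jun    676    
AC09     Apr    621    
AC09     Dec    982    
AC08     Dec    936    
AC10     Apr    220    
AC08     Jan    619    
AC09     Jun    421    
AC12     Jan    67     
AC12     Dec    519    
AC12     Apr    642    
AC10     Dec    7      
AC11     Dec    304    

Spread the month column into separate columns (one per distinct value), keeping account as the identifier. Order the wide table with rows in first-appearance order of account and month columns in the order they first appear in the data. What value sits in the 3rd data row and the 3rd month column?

871

With rows in first-appearance order of account, row 3 is account=AC10. month columns in first-appearance order: Apr, Jun, Jan, Dec; column 3 is Jan.
Long rows with account=AC10, month=Jan: balance = 871.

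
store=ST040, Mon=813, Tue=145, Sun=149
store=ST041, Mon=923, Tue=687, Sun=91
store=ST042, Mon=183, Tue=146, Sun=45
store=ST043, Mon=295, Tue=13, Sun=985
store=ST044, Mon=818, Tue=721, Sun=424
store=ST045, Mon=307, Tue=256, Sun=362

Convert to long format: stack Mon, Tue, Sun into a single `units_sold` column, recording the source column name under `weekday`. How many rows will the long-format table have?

6 store values × 3 melted columns = 18 rows.

18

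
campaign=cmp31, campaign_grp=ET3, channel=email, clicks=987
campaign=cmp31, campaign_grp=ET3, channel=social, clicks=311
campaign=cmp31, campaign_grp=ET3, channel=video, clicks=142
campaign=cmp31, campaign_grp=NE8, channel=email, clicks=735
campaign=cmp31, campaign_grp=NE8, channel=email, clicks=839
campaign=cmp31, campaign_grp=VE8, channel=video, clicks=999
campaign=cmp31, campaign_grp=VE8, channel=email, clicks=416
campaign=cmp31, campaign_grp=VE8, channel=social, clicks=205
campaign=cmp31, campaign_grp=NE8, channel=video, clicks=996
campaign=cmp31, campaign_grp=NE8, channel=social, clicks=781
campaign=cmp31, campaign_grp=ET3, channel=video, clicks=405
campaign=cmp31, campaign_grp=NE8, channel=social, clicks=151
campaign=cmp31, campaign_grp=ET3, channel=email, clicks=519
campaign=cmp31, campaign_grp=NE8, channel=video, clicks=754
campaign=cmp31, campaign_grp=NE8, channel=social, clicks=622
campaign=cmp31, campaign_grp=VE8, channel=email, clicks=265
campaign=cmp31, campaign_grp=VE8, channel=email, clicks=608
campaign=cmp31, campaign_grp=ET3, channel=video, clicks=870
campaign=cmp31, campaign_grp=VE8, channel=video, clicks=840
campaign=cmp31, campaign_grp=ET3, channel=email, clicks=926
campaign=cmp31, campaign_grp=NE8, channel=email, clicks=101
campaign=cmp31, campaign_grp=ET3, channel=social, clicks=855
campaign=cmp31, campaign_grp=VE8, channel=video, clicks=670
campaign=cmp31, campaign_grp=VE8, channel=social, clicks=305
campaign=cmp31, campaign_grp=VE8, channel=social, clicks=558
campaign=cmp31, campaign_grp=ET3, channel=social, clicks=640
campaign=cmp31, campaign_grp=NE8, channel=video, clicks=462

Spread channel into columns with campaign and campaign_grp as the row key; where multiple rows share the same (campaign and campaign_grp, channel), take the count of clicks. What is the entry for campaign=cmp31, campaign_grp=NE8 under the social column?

3

Rows with campaign=cmp31, campaign_grp=NE8 and channel=social: clicks values are 781, 151, 622.
3 rows match — count = 3.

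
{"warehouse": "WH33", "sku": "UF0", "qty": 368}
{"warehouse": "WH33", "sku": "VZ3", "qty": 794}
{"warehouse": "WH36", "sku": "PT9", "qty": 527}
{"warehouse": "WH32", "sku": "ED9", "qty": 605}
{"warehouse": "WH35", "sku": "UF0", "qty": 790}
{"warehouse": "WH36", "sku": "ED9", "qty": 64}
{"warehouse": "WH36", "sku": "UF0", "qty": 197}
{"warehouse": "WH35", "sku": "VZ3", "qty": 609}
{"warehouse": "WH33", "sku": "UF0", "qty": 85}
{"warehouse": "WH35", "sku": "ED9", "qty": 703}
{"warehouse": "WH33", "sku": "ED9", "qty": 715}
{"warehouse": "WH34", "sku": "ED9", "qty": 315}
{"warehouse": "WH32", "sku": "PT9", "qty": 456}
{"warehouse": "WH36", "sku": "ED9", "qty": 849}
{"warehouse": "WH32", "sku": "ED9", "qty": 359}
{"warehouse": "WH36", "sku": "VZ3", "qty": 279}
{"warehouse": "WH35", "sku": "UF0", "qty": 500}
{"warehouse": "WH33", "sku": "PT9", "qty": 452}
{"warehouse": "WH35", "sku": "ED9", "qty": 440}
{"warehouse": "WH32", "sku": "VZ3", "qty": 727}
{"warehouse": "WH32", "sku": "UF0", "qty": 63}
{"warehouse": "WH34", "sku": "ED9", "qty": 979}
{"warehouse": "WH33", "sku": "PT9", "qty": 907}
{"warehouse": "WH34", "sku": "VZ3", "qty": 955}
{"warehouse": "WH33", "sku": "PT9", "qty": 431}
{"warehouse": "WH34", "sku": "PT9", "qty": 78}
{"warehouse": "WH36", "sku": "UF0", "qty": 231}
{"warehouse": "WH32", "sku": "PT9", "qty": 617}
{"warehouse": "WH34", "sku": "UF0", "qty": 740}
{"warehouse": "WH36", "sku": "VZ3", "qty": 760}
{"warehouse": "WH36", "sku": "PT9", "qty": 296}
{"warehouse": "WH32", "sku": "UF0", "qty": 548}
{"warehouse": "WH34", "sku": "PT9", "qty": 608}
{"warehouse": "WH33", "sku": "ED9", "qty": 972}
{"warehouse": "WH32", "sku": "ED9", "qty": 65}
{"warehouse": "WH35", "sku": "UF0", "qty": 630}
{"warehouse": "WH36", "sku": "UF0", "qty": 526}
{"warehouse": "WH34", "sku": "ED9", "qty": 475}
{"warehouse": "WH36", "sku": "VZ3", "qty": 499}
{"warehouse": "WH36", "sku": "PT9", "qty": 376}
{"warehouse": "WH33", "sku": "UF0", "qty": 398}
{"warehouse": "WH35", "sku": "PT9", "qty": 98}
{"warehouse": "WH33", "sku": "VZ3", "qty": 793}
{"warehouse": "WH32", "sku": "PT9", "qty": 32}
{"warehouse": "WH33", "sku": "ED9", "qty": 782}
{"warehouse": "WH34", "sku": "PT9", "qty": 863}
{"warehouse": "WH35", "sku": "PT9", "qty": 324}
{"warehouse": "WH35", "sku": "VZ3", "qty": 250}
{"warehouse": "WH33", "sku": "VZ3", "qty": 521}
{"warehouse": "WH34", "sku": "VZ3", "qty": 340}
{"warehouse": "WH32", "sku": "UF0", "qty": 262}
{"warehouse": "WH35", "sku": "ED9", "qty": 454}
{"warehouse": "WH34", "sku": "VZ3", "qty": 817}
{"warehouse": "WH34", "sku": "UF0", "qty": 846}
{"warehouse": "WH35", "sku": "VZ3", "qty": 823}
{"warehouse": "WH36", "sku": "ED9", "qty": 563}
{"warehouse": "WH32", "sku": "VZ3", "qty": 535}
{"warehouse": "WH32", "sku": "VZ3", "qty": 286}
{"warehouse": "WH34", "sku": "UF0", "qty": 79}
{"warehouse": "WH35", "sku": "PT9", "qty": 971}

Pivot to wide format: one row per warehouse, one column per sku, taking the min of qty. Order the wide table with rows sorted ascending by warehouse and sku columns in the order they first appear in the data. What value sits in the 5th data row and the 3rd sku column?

With rows sorted ascending by warehouse, row 5 is warehouse=WH36. sku columns in first-appearance order: UF0, VZ3, PT9, ED9; column 3 is PT9.
Long rows with warehouse=WH36, sku=PT9: min(527, 296, 376) = 296.

296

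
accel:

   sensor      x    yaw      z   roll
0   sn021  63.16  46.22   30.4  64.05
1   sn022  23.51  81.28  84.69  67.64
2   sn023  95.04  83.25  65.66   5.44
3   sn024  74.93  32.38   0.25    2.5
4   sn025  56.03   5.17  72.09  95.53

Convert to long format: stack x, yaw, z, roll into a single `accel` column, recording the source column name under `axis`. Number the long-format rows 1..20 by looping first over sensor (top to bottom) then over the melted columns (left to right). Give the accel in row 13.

20 rows total (5 × 4). Row 13: index ⌊(13-1)/4⌋ = 3 into sensor → sn024; (13-1) mod 4 = 0 into the melted columns → x.
So row 13 is (sn024, x, 74.93); accel = 74.93.

74.93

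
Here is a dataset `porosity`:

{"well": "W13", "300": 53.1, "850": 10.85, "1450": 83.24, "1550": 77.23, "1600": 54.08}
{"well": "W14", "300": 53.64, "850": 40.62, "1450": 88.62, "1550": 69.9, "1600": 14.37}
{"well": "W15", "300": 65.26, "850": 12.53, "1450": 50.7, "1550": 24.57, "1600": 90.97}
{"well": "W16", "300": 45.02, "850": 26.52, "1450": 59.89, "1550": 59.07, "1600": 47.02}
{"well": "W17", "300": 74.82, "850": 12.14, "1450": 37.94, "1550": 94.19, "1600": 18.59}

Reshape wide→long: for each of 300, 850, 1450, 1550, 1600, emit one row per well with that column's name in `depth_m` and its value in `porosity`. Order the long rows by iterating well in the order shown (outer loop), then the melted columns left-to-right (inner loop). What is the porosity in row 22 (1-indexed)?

25 rows total (5 × 5). Row 22: index ⌊(22-1)/5⌋ = 4 into well → W17; (22-1) mod 5 = 1 into the melted columns → 850.
So row 22 is (W17, 850, 12.14); porosity = 12.14.

12.14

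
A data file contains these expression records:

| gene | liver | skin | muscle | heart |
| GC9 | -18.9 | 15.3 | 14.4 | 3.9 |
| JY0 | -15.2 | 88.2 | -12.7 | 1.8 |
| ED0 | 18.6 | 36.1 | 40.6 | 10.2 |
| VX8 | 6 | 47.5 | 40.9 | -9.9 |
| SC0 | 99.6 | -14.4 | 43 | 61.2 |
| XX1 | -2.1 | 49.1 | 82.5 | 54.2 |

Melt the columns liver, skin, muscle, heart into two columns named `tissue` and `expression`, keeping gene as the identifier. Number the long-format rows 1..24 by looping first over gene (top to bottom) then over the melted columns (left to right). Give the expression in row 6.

88.2

24 rows total (6 × 4). Row 6: index ⌊(6-1)/4⌋ = 1 into gene → JY0; (6-1) mod 4 = 1 into the melted columns → skin.
So row 6 is (JY0, skin, 88.2); expression = 88.2.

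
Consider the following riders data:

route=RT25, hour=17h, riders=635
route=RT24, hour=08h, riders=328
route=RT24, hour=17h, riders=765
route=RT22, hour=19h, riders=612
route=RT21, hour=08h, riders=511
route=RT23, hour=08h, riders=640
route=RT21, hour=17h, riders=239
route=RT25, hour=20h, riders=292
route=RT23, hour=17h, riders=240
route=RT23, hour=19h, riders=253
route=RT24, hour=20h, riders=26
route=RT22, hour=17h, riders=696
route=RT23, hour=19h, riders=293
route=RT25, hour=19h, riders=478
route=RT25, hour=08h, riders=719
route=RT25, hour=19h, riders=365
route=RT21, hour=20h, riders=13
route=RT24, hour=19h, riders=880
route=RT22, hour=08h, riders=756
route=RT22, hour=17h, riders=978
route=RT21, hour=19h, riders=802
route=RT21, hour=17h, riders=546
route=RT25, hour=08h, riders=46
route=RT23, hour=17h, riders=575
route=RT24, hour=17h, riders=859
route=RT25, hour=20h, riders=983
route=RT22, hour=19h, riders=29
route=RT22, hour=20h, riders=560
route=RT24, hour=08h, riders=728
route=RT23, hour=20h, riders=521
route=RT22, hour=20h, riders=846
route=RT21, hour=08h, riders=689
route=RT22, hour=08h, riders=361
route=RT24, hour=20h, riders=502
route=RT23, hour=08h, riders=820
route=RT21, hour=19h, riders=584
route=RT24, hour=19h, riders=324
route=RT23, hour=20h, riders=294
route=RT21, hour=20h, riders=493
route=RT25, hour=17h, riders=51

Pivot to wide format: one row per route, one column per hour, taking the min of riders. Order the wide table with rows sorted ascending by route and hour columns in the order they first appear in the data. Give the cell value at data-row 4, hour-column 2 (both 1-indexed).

With rows sorted ascending by route, row 4 is route=RT24. hour columns in first-appearance order: 17h, 08h, 19h, 20h; column 2 is 08h.
Long rows with route=RT24, hour=08h: min(328, 728) = 328.

328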